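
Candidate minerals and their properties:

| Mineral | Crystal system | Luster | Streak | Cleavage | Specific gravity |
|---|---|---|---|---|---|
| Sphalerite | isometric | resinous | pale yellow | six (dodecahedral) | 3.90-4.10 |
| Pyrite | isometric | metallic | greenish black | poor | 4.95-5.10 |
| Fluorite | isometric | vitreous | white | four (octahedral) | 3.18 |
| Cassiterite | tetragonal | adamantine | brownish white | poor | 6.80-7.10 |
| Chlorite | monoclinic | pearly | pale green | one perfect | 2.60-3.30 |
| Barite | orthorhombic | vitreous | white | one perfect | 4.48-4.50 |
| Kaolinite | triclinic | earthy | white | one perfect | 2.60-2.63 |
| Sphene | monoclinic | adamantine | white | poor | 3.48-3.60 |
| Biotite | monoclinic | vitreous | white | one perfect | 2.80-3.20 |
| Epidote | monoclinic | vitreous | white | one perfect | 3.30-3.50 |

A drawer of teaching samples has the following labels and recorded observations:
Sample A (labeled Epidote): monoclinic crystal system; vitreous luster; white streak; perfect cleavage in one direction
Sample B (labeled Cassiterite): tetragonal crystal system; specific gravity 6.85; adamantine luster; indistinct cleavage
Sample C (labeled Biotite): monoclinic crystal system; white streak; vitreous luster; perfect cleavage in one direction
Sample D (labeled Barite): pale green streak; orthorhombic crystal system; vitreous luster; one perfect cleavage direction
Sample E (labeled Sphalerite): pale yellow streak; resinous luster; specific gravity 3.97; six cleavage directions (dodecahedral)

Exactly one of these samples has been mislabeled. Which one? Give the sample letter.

Sample A: nothing contradicts Epidote.
Sample B: nothing contradicts Cassiterite.
Sample C: nothing contradicts Biotite.
Sample D: Barite has white streak, but the record shows pale green streak — this label is wrong.
Sample E: nothing contradicts Sphalerite.
Sample D is the mislabeled one.

D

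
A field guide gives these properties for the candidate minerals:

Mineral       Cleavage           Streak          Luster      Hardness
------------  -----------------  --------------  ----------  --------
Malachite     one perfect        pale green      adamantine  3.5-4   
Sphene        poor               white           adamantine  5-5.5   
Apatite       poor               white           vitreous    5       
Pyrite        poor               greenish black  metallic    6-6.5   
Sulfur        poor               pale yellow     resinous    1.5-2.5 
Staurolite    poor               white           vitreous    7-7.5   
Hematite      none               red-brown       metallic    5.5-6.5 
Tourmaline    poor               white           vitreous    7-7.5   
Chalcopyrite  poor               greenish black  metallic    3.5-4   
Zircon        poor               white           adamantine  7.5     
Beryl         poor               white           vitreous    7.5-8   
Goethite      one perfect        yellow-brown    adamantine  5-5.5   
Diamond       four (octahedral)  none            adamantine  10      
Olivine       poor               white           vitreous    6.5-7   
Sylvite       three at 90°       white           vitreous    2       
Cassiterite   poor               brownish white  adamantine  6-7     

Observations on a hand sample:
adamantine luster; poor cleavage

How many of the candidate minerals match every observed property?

Adamantine luster: Malachite, Sphene, Zircon, Goethite, Diamond, Cassiterite remain.
Poor cleavage excludes Malachite, Goethite, Diamond.
Remaining candidates: Cassiterite, Sphene, Zircon.
That is 3 minerals.

3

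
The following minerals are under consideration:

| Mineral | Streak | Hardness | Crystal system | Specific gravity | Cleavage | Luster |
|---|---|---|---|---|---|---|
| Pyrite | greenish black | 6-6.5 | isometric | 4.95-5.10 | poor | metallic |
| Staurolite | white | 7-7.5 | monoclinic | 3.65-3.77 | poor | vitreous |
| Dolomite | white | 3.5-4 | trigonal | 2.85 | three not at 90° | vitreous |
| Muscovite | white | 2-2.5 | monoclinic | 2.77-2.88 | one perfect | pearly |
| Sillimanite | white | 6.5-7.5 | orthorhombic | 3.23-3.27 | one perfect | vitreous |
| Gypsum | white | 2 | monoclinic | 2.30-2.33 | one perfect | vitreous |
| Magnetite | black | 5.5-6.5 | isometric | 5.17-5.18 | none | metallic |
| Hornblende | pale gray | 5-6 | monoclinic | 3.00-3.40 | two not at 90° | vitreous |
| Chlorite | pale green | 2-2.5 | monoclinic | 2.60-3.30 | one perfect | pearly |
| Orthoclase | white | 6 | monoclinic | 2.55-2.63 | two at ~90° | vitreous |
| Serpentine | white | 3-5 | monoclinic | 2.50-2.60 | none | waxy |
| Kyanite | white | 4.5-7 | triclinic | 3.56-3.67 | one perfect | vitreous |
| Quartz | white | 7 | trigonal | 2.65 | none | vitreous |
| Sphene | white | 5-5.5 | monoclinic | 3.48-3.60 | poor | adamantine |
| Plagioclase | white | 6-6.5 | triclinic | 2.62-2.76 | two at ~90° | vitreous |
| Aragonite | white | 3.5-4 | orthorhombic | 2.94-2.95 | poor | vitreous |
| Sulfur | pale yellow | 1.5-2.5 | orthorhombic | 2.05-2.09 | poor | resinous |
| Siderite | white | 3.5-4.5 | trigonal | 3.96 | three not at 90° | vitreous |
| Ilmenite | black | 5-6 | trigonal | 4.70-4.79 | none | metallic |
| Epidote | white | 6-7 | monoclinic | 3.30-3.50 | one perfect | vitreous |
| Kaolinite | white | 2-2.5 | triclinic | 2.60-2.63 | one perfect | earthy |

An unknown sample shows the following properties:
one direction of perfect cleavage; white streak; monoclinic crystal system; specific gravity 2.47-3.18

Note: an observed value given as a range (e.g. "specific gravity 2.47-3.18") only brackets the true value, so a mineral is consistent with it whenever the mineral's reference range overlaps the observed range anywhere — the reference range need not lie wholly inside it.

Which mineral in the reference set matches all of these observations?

One direction of perfect cleavage: narrows the field to Muscovite, Sillimanite, Gypsum, Chlorite, Kyanite, Epidote, Kaolinite.
White streak is inconsistent with Chlorite.
Monoclinic crystal system excludes Sillimanite, Kyanite, Kaolinite.
Specific gravity 2.47-3.18: narrows the field to Muscovite.
Only Muscovite satisfies all observations.

Muscovite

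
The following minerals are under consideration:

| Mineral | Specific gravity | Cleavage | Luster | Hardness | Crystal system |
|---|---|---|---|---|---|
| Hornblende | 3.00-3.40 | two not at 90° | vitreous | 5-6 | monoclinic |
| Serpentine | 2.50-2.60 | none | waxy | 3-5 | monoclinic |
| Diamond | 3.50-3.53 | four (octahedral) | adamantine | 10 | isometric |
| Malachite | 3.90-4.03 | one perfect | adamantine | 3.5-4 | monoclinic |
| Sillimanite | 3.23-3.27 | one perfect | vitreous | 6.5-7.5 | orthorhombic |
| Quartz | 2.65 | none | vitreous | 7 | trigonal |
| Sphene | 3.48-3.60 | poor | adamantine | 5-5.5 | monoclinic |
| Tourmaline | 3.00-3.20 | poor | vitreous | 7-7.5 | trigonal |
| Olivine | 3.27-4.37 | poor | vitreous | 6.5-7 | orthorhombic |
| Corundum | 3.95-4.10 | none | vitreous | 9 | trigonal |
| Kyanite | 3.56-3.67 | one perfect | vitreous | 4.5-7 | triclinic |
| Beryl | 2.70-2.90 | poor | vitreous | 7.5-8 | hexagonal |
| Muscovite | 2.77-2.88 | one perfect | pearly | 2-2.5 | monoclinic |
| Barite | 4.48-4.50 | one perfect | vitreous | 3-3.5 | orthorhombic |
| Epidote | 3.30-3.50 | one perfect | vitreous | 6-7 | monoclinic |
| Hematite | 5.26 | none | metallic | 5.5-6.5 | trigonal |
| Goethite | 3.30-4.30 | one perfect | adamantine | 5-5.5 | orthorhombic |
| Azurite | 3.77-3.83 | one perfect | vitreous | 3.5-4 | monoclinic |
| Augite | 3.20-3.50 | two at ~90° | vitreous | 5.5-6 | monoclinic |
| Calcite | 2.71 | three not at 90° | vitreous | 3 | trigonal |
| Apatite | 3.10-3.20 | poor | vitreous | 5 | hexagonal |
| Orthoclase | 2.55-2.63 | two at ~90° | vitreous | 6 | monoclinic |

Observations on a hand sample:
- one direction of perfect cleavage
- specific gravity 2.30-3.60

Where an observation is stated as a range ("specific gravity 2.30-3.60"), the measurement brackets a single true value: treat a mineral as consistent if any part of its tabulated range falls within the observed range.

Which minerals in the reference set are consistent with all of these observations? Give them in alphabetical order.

One direction of perfect cleavage — narrows the field to Malachite, Sillimanite, Kyanite, Muscovite, Barite, Epidote, Goethite, Azurite.
Specific gravity 2.30-3.60 eliminates Malachite, Barite, Azurite.
The minerals that satisfy all observations are Epidote, Goethite, Kyanite, Muscovite, Sillimanite.

Epidote, Goethite, Kyanite, Muscovite, Sillimanite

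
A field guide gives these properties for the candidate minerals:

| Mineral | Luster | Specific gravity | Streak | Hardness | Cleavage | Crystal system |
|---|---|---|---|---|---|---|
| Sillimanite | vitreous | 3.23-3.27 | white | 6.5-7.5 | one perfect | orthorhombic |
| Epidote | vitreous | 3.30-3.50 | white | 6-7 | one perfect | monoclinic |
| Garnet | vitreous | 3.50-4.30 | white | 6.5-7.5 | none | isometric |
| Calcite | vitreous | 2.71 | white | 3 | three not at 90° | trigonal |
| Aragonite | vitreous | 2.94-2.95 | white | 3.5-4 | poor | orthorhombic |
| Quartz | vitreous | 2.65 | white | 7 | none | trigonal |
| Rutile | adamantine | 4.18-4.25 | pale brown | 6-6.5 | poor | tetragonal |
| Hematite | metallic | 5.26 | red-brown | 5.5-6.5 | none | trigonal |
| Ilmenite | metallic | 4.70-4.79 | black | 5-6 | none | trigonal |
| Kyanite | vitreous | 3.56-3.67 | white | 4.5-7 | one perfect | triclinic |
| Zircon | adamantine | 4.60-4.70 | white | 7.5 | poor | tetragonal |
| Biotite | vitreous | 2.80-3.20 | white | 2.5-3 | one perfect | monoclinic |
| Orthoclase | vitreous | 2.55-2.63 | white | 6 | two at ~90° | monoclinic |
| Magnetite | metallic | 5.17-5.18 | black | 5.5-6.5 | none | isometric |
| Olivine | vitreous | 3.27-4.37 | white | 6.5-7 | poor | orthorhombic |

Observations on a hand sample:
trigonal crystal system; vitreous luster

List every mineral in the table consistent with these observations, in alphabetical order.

Calcite, Quartz

Trigonal crystal system — only Calcite, Quartz, Hematite, Ilmenite remain.
Vitreous luster rules out Hematite, Ilmenite.
The minerals that satisfy all observations are Calcite, Quartz.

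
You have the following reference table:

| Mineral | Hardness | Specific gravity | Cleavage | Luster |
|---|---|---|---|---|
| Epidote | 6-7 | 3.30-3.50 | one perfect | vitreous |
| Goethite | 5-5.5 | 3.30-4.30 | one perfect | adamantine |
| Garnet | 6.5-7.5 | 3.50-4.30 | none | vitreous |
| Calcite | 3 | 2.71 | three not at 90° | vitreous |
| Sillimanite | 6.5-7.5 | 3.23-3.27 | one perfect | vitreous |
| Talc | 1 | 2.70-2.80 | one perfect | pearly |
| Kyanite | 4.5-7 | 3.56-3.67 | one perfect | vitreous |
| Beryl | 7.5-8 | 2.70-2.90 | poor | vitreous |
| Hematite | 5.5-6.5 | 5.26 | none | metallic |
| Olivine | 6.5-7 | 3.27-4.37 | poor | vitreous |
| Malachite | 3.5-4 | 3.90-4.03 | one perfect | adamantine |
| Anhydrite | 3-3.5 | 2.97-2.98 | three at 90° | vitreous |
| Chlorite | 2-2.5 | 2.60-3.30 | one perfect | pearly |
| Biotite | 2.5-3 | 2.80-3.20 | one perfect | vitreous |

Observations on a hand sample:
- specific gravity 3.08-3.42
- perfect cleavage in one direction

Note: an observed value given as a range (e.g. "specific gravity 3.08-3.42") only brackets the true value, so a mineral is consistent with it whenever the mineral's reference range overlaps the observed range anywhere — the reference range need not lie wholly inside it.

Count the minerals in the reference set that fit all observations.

5

Specific gravity 3.08-3.42: narrows the field to Epidote, Goethite, Sillimanite, Olivine, Chlorite, Biotite.
Perfect cleavage in one direction rules out Olivine.
Consistent with every observation: Biotite, Chlorite, Epidote, Goethite, Sillimanite.
That is 5 minerals.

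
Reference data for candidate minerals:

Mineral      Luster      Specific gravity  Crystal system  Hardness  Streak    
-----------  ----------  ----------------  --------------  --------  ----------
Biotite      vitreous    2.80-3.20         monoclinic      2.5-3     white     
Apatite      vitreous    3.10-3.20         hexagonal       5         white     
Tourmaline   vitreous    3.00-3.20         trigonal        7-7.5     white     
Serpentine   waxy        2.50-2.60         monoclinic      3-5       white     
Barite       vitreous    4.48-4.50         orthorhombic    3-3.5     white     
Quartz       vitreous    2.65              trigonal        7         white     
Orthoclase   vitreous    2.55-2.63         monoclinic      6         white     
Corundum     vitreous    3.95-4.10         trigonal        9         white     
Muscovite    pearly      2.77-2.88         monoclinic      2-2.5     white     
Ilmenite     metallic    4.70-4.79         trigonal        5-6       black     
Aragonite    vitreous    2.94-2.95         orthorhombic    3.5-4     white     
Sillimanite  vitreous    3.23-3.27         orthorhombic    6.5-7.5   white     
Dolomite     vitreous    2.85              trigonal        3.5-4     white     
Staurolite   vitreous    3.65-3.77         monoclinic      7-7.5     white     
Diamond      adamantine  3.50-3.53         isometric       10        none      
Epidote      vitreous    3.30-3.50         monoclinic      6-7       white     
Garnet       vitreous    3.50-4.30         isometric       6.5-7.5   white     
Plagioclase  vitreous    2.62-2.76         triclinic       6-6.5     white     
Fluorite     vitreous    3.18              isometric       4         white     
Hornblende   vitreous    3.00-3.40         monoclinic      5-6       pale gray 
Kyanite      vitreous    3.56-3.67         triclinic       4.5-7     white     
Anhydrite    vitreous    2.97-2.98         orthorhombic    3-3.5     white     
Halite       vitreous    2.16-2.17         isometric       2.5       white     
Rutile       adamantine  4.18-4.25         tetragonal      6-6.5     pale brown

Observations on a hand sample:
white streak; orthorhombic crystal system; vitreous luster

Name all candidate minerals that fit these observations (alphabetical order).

White streak rules out Ilmenite, Diamond, Hornblende, Rutile.
Orthorhombic crystal system: only Barite, Aragonite, Sillimanite, Anhydrite remain.
Vitreous luster: consistent with all remaining minerals.
Consistent with every observation: Anhydrite, Aragonite, Barite, Sillimanite.

Anhydrite, Aragonite, Barite, Sillimanite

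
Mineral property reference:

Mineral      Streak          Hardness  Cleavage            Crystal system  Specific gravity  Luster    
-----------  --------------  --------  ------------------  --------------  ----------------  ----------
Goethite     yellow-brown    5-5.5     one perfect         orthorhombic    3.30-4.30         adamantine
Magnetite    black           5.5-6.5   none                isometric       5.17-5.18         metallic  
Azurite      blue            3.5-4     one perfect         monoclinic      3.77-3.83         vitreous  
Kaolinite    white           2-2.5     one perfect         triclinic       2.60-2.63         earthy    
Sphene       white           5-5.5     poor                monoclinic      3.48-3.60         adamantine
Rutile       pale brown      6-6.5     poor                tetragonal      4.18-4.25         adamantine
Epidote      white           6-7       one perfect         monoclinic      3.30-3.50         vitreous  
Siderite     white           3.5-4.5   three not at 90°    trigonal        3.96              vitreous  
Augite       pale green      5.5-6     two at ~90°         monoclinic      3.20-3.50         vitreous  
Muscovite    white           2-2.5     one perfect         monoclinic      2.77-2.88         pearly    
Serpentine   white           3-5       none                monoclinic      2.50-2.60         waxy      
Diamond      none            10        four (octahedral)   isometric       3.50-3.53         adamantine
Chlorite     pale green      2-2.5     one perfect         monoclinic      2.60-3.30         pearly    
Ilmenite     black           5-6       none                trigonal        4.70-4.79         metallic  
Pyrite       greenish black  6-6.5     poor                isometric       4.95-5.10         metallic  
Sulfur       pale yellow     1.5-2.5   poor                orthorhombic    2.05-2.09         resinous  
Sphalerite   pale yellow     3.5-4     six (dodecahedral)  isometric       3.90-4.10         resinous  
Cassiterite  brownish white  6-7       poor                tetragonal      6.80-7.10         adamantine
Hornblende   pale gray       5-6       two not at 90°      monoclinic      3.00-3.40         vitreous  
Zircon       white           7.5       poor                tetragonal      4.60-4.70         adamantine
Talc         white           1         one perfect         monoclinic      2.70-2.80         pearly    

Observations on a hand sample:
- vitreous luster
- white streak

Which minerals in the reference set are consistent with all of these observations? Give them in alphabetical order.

Epidote, Siderite

Vitreous luster: Azurite, Epidote, Siderite, Augite, Hornblende remain.
White streak: leaves Epidote, Siderite.
Consistent with every observation: Epidote, Siderite.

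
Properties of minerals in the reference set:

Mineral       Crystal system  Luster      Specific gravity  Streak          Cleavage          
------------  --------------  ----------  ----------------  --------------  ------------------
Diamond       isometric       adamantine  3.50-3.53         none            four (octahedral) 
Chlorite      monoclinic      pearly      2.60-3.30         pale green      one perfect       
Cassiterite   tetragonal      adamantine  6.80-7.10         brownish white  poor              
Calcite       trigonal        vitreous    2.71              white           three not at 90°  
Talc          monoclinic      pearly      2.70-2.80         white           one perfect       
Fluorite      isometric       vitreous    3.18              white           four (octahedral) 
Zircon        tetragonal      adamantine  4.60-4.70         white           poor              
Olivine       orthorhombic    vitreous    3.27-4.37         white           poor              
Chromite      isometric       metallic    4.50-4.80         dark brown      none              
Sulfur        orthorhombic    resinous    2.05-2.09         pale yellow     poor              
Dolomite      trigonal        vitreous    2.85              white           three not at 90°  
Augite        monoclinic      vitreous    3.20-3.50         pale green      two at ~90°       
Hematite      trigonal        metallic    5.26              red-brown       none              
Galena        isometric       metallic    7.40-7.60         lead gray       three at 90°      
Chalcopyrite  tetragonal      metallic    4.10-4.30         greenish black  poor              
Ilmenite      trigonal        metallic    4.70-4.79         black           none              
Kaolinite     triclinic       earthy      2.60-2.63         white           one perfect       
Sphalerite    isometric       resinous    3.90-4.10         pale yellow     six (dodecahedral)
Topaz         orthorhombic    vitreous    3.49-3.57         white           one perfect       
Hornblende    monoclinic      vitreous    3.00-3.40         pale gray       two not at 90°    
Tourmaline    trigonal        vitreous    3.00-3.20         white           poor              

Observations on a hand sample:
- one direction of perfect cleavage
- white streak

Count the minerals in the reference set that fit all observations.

3

One direction of perfect cleavage: narrows the field to Chlorite, Talc, Kaolinite, Topaz.
White streak is inconsistent with Chlorite.
Remaining candidates: Kaolinite, Talc, Topaz.
That is 3 minerals.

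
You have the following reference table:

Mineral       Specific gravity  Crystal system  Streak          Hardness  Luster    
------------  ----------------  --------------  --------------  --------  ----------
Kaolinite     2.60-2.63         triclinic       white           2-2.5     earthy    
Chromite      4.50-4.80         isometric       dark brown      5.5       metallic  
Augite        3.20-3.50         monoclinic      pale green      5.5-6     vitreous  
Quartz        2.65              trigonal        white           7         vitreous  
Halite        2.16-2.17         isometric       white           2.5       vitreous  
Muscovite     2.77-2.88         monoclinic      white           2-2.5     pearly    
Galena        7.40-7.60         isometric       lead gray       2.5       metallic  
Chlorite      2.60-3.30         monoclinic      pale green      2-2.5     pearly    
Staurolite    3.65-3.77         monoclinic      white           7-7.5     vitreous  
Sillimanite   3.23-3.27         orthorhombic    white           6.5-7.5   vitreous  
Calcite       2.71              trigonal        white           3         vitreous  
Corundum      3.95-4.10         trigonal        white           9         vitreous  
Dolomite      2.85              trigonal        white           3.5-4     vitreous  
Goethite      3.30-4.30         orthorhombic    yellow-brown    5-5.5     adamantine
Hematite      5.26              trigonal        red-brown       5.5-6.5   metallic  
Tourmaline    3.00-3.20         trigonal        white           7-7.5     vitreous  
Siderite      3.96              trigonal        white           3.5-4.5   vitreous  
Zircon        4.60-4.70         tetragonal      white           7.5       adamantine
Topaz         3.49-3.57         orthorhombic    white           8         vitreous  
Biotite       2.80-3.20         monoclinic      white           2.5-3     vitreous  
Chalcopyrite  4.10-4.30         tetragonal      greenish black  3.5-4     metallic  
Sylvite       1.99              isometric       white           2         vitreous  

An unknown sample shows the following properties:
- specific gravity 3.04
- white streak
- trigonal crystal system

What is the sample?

Specific gravity 3.04 — only Chlorite, Tourmaline, Biotite remain.
White streak excludes Chlorite.
Trigonal crystal system eliminates Biotite.
Tourmaline is the sole remaining match.

Tourmaline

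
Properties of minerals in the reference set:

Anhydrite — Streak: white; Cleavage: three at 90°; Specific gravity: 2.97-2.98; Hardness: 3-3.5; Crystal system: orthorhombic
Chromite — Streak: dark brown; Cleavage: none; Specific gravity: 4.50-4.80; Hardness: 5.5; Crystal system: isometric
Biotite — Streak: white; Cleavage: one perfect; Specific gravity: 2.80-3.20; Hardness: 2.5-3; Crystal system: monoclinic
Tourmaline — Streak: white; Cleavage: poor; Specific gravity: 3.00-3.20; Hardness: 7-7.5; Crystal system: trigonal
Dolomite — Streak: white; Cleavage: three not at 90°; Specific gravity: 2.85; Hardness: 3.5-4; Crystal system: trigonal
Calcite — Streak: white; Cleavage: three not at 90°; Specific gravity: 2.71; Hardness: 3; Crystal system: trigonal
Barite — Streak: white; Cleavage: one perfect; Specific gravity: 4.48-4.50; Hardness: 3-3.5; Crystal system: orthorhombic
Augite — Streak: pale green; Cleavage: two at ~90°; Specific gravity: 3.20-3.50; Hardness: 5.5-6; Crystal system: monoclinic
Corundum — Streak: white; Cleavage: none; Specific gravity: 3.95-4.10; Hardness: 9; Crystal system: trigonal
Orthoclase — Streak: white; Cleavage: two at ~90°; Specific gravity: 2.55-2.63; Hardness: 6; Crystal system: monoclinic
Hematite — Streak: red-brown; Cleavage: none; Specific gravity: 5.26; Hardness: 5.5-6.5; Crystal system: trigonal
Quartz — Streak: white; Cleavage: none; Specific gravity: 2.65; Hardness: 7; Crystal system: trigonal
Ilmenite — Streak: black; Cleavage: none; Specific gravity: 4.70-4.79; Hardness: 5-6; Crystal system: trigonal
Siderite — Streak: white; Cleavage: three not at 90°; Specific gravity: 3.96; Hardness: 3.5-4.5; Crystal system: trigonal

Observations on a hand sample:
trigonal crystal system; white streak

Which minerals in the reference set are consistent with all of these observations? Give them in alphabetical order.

Trigonal crystal system excludes Anhydrite, Chromite, Biotite, Barite, Augite, Orthoclase.
White streak rules out Hematite, Ilmenite.
Remaining candidates: Calcite, Corundum, Dolomite, Quartz, Siderite, Tourmaline.

Calcite, Corundum, Dolomite, Quartz, Siderite, Tourmaline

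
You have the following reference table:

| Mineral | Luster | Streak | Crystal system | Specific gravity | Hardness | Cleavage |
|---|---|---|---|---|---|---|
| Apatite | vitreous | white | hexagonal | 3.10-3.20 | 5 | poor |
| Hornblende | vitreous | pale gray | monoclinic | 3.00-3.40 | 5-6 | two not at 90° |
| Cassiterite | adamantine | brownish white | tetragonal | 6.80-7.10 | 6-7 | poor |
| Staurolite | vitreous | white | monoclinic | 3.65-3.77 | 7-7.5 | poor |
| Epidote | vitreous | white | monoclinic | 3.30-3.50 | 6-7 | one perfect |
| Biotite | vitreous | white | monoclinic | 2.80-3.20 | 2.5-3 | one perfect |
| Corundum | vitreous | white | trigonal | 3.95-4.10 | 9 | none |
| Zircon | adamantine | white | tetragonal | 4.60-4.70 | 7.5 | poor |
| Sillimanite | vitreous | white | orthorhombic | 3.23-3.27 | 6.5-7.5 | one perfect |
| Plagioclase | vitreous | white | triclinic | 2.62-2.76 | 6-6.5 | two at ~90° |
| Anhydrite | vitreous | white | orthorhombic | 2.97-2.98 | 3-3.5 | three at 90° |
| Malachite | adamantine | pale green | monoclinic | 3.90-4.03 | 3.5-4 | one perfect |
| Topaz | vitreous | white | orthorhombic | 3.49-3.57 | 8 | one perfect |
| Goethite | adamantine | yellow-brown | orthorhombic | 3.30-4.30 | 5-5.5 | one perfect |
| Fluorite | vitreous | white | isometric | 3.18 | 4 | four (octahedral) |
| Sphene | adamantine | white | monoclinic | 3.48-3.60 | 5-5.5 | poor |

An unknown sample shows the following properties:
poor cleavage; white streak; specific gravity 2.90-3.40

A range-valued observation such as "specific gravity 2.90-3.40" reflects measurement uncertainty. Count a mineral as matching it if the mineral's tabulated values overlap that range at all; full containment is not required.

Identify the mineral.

Apatite

Poor cleavage — Apatite, Cassiterite, Staurolite, Zircon, Sphene remain.
White streak rules out Cassiterite.
Specific gravity 2.90-3.40 — only Apatite remains.
The only mineral consistent with every observation is Apatite.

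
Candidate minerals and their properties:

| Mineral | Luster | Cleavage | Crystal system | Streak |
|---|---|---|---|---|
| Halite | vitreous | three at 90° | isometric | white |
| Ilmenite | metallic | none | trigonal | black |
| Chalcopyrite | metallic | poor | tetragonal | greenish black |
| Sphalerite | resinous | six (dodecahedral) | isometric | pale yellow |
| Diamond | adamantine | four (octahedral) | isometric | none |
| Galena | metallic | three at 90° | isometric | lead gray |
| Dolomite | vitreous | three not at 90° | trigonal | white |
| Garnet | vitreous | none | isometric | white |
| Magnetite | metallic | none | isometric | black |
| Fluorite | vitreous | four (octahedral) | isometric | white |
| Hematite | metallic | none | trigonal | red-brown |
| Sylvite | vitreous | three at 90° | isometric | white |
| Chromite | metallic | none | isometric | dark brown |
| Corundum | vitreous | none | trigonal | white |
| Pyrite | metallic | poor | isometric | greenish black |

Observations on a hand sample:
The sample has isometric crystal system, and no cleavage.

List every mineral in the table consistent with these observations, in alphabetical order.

Chromite, Garnet, Magnetite

Isometric crystal system eliminates Ilmenite, Chalcopyrite, Dolomite, Hematite, Corundum.
No cleavage — only Garnet, Magnetite, Chromite remain.
Remaining candidates: Chromite, Garnet, Magnetite.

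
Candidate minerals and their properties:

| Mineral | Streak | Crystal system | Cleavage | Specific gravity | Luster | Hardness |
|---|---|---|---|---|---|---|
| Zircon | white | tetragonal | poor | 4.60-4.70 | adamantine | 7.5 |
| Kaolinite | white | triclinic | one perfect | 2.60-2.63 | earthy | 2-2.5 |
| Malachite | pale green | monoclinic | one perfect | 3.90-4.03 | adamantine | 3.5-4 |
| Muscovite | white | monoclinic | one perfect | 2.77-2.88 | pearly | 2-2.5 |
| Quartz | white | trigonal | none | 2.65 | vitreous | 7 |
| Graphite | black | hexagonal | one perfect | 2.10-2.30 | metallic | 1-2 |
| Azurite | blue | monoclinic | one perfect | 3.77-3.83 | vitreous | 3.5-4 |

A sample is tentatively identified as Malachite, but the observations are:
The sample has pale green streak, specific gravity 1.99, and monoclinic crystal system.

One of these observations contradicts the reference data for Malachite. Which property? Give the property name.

Pale green streak: Malachite has pale green streak — consistent.
Specific gravity 1.99: Malachite has SG 3.90-4.03 — does not match.
Monoclinic crystal system: Malachite has monoclinic system — consistent.
Only the specific gravity is inconsistent.

specific gravity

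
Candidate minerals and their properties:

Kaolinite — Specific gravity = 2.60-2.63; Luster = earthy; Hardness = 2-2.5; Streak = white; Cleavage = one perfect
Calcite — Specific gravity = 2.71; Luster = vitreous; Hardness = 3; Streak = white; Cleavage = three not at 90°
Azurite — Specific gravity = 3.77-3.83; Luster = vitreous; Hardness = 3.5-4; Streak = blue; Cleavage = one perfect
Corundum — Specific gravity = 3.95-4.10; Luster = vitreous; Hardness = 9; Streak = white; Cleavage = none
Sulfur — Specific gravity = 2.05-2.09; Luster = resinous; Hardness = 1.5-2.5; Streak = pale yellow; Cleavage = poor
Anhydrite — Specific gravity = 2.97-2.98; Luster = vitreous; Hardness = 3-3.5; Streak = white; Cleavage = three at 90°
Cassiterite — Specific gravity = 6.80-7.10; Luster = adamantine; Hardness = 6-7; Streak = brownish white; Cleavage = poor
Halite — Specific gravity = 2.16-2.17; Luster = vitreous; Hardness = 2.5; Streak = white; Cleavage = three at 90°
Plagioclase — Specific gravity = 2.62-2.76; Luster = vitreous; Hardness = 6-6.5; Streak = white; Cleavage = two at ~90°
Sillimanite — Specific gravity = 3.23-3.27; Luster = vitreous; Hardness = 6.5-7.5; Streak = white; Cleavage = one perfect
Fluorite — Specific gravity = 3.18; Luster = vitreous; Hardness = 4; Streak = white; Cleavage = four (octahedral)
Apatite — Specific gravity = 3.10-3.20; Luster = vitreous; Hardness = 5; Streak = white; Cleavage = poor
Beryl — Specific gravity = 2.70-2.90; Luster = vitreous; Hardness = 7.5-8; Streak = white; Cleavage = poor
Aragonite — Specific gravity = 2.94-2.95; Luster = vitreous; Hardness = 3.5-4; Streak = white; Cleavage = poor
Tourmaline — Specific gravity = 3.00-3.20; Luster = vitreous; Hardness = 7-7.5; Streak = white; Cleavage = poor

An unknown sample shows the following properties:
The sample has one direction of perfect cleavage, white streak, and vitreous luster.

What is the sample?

Sillimanite

One direction of perfect cleavage — leaves Kaolinite, Azurite, Sillimanite.
White streak is inconsistent with Azurite.
Vitreous luster is inconsistent with Kaolinite.
Only Sillimanite satisfies all observations.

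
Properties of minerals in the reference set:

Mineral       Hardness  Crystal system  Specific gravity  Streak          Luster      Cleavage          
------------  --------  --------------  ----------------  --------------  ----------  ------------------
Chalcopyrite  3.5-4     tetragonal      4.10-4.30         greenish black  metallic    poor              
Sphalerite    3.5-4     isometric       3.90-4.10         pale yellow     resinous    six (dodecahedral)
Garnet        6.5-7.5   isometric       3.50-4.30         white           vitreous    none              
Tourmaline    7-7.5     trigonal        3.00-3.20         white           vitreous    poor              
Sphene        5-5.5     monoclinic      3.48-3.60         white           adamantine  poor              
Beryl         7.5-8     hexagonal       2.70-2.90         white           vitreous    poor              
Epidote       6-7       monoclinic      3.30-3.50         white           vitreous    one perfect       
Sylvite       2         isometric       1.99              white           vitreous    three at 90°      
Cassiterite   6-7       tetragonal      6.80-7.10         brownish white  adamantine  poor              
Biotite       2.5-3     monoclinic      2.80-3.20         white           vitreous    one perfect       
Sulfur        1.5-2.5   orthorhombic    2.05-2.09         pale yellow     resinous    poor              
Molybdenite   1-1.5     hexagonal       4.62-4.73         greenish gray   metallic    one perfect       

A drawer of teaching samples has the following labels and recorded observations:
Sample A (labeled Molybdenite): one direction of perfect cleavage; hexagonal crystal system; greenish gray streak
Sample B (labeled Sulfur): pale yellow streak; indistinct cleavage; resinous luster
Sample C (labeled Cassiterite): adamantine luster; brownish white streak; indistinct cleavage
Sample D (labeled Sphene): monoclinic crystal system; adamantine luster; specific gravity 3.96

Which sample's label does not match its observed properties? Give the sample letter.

D

Sample A: nothing contradicts Molybdenite.
Sample B: nothing contradicts Sulfur.
Sample C: nothing contradicts Cassiterite.
Sample D: specific gravity 3.96 is outside the reference for Sphene (SG 3.48-3.60) — mislabeled.
The mislabeled specimen is D.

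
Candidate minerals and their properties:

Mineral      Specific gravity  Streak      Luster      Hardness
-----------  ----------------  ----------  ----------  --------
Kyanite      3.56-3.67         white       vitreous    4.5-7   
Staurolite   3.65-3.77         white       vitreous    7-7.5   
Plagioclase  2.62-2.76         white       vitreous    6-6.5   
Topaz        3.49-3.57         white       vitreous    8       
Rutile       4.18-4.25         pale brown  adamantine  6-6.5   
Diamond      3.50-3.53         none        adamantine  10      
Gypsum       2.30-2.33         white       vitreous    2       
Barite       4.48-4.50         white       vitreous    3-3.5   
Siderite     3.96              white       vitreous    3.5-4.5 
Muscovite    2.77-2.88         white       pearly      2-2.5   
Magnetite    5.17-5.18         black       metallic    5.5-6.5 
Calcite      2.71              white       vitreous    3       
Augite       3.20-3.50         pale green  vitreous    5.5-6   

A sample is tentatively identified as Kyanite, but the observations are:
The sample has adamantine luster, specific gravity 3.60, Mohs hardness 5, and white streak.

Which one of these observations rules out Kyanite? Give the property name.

Adamantine luster: Kyanite has vitreous luster — outside the reference range.
Specific gravity 3.60: Kyanite has SG 3.56-3.67 — within range.
Mohs hardness 5: Kyanite has hardness 4.5-7 — within range.
White streak: Kyanite has white streak — within range.
Everything matches except the luster.

luster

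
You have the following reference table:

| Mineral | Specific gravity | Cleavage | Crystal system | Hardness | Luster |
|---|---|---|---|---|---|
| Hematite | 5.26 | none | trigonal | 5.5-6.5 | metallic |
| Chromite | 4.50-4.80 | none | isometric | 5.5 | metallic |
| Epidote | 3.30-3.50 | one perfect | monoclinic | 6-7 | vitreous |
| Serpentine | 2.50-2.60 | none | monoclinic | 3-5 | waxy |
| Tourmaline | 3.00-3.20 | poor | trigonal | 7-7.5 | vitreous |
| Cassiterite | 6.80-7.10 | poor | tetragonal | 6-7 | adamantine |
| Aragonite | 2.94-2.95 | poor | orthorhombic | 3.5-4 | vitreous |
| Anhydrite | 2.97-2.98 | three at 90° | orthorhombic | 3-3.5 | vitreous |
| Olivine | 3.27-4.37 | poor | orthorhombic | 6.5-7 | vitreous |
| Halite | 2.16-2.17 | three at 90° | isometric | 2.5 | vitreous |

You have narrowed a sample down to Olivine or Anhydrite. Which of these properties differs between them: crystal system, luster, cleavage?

cleavage

Crystal system: both orthorhombic — same for both.
Luster: both vitreous — same for both.
Cleavage: Olivine poor, Anhydrite three at 90° — these differ.
Cleavage is the diagnostic property here.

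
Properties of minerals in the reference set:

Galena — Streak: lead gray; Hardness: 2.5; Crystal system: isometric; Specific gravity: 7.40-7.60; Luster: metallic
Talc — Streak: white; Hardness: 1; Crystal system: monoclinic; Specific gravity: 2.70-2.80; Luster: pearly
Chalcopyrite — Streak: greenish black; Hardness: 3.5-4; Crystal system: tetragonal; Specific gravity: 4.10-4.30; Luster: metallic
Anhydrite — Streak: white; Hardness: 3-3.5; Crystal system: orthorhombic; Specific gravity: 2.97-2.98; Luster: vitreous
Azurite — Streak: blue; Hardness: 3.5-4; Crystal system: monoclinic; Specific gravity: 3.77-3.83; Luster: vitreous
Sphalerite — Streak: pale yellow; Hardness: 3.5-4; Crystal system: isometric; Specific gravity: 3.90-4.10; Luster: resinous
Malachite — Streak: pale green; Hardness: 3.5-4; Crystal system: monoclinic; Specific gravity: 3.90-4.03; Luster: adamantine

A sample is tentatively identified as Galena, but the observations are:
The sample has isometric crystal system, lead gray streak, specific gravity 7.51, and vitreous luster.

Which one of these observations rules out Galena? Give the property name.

Isometric crystal system: Galena has isometric system — matches.
Lead gray streak: Galena has lead gray streak — matches.
Specific gravity 7.51: Galena has SG 7.40-7.60 — matches.
Vitreous luster: Galena has metallic luster — does not match.
Everything matches except the luster.

luster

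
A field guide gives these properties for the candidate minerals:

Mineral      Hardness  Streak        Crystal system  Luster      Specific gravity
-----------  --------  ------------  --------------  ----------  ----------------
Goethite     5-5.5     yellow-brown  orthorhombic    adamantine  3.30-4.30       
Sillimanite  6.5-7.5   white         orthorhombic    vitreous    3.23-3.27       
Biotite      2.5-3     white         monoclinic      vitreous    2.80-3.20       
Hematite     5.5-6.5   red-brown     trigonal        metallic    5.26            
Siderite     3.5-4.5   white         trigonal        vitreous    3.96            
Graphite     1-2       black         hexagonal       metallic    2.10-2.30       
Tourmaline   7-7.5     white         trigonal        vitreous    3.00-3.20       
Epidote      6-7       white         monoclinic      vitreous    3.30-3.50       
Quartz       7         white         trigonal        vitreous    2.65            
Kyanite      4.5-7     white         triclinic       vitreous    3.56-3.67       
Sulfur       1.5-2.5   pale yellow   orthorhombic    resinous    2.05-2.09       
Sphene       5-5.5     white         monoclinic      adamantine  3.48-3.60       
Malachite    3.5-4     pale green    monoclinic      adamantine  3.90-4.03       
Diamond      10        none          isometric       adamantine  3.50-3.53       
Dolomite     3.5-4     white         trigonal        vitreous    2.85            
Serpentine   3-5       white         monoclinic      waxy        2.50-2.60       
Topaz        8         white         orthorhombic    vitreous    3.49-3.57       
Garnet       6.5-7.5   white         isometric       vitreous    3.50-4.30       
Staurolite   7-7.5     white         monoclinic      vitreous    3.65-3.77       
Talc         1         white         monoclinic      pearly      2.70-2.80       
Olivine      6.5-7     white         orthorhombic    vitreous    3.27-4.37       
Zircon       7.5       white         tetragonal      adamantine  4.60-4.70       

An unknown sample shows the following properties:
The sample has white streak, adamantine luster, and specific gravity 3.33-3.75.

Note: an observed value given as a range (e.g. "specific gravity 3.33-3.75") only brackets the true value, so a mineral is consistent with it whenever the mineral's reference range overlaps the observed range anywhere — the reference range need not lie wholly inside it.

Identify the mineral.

White streak excludes Goethite, Hematite, Graphite, Sulfur, Malachite, Diamond.
Adamantine luster: narrows the field to Sphene, Zircon.
Specific gravity 3.33-3.75 eliminates Zircon.
Only Sphene satisfies all observations.

Sphene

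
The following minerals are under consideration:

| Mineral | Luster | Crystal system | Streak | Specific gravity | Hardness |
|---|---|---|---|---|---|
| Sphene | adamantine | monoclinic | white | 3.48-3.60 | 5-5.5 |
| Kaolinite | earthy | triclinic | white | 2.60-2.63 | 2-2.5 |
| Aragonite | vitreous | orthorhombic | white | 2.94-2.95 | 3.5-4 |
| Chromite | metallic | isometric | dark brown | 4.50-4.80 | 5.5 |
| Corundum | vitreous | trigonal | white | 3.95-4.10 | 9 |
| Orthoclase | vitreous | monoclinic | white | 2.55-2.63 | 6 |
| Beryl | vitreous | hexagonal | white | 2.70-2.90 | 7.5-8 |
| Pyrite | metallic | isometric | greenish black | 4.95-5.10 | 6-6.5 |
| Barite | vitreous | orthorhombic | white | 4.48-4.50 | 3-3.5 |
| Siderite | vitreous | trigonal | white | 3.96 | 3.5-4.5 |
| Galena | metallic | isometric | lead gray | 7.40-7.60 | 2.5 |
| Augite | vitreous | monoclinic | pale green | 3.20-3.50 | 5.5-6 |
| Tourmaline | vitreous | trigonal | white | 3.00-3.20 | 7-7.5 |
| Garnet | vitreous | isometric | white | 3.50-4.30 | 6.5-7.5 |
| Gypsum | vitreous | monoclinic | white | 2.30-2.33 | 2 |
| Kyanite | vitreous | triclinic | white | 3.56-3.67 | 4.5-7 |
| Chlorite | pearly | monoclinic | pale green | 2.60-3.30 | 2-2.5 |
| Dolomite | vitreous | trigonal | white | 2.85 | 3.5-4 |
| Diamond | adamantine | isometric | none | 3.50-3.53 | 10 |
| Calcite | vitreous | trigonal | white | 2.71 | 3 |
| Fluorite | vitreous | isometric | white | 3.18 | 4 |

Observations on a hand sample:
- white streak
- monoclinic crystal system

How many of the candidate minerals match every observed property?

3

White streak rules out Chromite, Pyrite, Galena, Augite, Chlorite, Diamond.
Monoclinic crystal system: narrows the field to Sphene, Orthoclase, Gypsum.
Consistent with every observation: Gypsum, Orthoclase, Sphene.
That is 3 minerals.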